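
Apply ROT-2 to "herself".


Word: "herself"
Shift: 2
Each letter → (letter + shift) mod 26:
  'h' (7) + 2 = 9 → 'j'
  'e' (4) + 2 = 6 → 'g'
  'r' (17) + 2 = 19 → 't'
  's' (18) + 2 = 20 → 'u'
  'e' (4) + 2 = 6 → 'g'
  'l' (11) + 2 = 13 → 'n'
  'f' (5) + 2 = 7 → 'h'
Result = "jgtugnh"


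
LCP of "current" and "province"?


Word 1: "current"
Word 2: "province"
Comparing from start:
  Pos 0: 'c' != 'p' (stop)
LCP = "" (length 0)


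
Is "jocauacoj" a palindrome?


Word: "jocauacoj"
Reversed: "jocauacoj"
Forward == Backward? jocauacoj == jocauacoj
Palindrome = Yes


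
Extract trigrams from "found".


Word: "found" (length 5)
Number of trigrams = 5 - 3 + 1 = 3
  Position 0: "fou"
  Position 1: "oun"
  Position 2: "und"
Trigrams = "fou", "oun", "und"


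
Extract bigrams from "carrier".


Word: "carrier" (length 7)
Number of bigrams = 7 - 2 + 1 = 6
  Position 0: "ca"
  Position 1: "ar"
  Position 2: "rr"
  Position 3: "ri"
  Position 4: "ie"
  Position 5: "er"
Bigrams = "ca", "ar", "rr", "ri", "ie", "er"


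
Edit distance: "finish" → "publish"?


Word 1: "finish" (length 6)
Word 2: "publish" (length 7)
One optimal edit sequence (insert/delete/substitute each cost 1):
  1. insert 'p'  (+1)
  2. substitute 'f' -> 'u'  (+1)
  3. substitute 'i' -> 'b'  (+1)
  4. substitute 'n' -> 'l'  (+1)
  5. keep 'i'
  6. keep 's'
  7. keep 'h'
Total edit operations: 4
Edit distance = 4


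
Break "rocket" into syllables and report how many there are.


Word: "rocket"
Syllable breakdown: rock · et
Counting: 2 parts
= 2 syllables


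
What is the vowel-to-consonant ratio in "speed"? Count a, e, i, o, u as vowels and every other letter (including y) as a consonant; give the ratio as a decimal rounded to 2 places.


Word: "speed"
Vowels (a,e,i,o,u): 2
Consonants: 3
Ratio = 2/3
= 0.67


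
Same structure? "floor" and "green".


Pattern of "floor": [0, 1, 2, 2, 3]
Pattern of "green": [0, 1, 2, 2, 3]
Patterns match
Same pattern = Yes


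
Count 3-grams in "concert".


Word: "concert" (length 7)
Number of 3-grams = length - 3 + 1 = 7 - 3 + 1
= 5


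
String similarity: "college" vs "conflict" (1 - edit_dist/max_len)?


Word 1: "college" (length 7)
Word 2: "conflict" (length 8)
One optimal edit sequence:
  1. keep 'c'
  2. keep 'o'
  3. insert 'n'  (+1)
  4. substitute 'l' -> 'f'  (+1)
  5. keep 'l'
  6. substitute 'e' -> 'i'  (+1)
  7. substitute 'g' -> 'c'  (+1)
  8. substitute 'e' -> 't'  (+1)
Edit distance = 5
Max length = max(7, 8) = 8
Similarity = 1 - 5/8
= 0.3750


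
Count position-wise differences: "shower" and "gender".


Comparing character by character (same length = 6):
  Pos 0: 's' vs 'g' !=
  Pos 1: 'h' vs 'e' !=
  Pos 2: 'o' vs 'n' !=
  Pos 3: 'w' vs 'd' !=
  Pos 4: 'e' vs 'e' =
  Pos 5: 'r' vs 'r' =
Hamming distance = 4


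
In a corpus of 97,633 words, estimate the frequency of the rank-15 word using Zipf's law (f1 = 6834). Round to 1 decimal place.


Zipf's law: f(r) = f(1) / r
f(1) = 6834
f(15) = 6834 / 15
= 455.6 occurrences


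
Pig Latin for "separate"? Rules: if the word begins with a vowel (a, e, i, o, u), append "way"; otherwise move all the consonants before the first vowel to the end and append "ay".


Word: "separate"
Starts with consonant(s) → move to end, add 'ay'
Consonant cluster: "s"
Pig Latin = "eparatesay"


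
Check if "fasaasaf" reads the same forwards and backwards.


Word: "fasaasaf"
Reversed: "fasaasaf"
Forward == Backward? fasaasaf == fasaasaf
Palindrome = Yes


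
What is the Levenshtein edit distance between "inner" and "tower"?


Word 1: "inner" (length 5)
Word 2: "tower" (length 5)
One optimal edit sequence (insert/delete/substitute each cost 1):
  1. substitute 'i' -> 't'  (+1)
  2. substitute 'n' -> 'o'  (+1)
  3. substitute 'n' -> 'w'  (+1)
  4. keep 'e'
  5. keep 'r'
Total edit operations: 3
Edit distance = 3


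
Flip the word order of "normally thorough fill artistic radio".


Original: "normally thorough fill artistic radio"
Words (1..n): normally | thorough | fill | artistic | radio
Reversed (n..1): radio | artistic | fill | thorough | normally
Result = "radio artistic fill thorough normally"


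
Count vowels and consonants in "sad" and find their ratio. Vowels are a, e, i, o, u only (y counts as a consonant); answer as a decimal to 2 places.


Word: "sad"
Vowels (a,e,i,o,u): 1
Consonants: 2
Ratio = 1/2
= 0.50


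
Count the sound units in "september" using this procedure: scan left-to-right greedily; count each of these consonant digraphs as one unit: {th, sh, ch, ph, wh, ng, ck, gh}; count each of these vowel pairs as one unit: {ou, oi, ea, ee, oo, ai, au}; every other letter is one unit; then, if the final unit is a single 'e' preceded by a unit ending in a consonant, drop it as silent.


Word: "september" (9 letters)
Left-to-right scan:
  (1) 's' (letter)
  (2) 'e' (letter)
  (3) 'p' (letter)
  (4) 't' (letter)
  (5) 'e' (letter)
  (6) 'm' (letter)
  (7) 'b' (letter)
  (8) 'e' (letter)
  (9) 'r' (letter)
Units from scan: 9
Sound units = 9 units


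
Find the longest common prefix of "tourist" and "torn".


Word 1: "tourist"
Word 2: "torn"
Comparing from start:
  Pos 0: 't' == 't'
  Pos 1: 'o' == 'o'
  Pos 2: 'u' != 'r' (stop)
LCP = "to" (length 2)


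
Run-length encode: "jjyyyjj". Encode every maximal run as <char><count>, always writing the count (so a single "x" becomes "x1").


String: "jjyyyjj"
Scanning for consecutive runs:
  'j' x 2
  'y' x 3
  'j' x 2
RLE = "j2y3j2"


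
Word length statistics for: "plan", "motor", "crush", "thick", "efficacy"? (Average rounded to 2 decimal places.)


Lengths: "plan"=4, "motor"=5, "crush"=5, "thick"=5, "efficacy"=8
Sum = 27, Count = 5
Average = 27/5 = 5.40
= avg=5.40, min=4, max=8


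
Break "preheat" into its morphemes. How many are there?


Word: "preheat"
Morphemes: pre- | heat
Each morpheme carries meaning
= 2 morphemes


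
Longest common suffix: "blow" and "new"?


Word 1: "blow"
Word 2: "new"
Comparing from end:
  Pos -1: 'w' == 'w'
  Pos -2: 'o' != 'e' (stop)
LCS = "w" (length 1)


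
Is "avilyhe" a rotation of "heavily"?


Word: "heavily", Candidate: "avilyhe"
Method: check if candidate is substring of word+word
"heavilyheavily" contains "avilyhe"? Yes
Is rotation = Yes


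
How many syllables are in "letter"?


Word: "letter"
Syllable breakdown: let-ter
Counting: 2 parts
= 2 syllables


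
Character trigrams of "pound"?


Word: "pound" (length 5)
Number of trigrams = 5 - 3 + 1 = 3
  Position 0: "pou"
  Position 1: "oun"
  Position 2: "und"
Trigrams = "pou", "oun", "und"


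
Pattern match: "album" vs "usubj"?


Pattern of "album": [0, 1, 2, 3, 4]
Pattern of "usubj": [0, 1, 0, 2, 3]
Patterns do not match
Same pattern = No


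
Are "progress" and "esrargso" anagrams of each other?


Word 1: "progress" → sorted: egoprrss
Word 2: "esrargso" → sorted: aegorrss
Same letters? egoprrss != aegorrss
Anagram = No


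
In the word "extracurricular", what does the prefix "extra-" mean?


Prefix: extra-
As in: extracurricular -> extra- + curricular
Meaning = beyond


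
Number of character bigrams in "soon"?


Word: "soon" (length 4)
Number of 2-grams = length - 2 + 1 = 4 - 2 + 1
= 3


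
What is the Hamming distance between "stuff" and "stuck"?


Comparing character by character (same length = 5):
  Pos 0: 's' vs 's' =
  Pos 1: 't' vs 't' =
  Pos 2: 'u' vs 'u' =
  Pos 3: 'f' vs 'c' !=
  Pos 4: 'f' vs 'k' !=
Hamming distance = 2


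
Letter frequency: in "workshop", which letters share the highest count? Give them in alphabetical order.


Word: "workshop"
Letter counts:
  'h': 1
  'k': 1
  'o': 2
  'p': 1
  'r': 1
  's': 1
  'w': 1
Maximum count = 2
Most frequent = 'o' (2 times each)


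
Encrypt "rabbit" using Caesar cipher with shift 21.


Word: "rabbit"
Shift: 21
Each letter → (letter + shift) mod 26:
  'r' (17) + 21 = 12 → 'm'
  'a' (0) + 21 = 21 → 'v'
  'b' (1) + 21 = 22 → 'w'
  'b' (1) + 21 = 22 → 'w'
  'i' (8) + 21 = 3 → 'd'
  't' (19) + 21 = 14 → 'o'
Result = "mvwwdo"


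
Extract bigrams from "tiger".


Word: "tiger" (length 5)
Number of bigrams = 5 - 2 + 1 = 4
  Position 0: "ti"
  Position 1: "ig"
  Position 2: "ge"
  Position 3: "er"
Bigrams = "ti", "ig", "ge", "er"


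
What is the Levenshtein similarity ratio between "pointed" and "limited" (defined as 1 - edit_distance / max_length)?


Word 1: "pointed" (length 7)
Word 2: "limited" (length 7)
One optimal edit sequence:
  1. substitute 'p' -> 'l'  (+1)
  2. substitute 'o' -> 'i'  (+1)
  3. substitute 'i' -> 'm'  (+1)
  4. substitute 'n' -> 'i'  (+1)
  5. keep 't'
  6. keep 'e'
  7. keep 'd'
Edit distance = 4
Max length = max(7, 7) = 7
Similarity = 1 - 4/7
= 0.4286


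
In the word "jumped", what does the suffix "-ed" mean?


Suffix: -ed
As in: jumped -> jump + -ed
Meaning = past tense


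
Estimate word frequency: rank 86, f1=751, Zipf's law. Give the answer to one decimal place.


Zipf's law: f(r) = f(1) / r
f(1) = 751
f(86) = 751 / 86
= 8.7 occurrences


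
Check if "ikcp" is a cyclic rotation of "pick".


Word: "pick", Candidate: "ikcp"
Method: check if candidate is substring of word+word
"pickpick" contains "ikcp"? No
Is rotation = No


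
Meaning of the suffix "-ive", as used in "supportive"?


Suffix: -ive
Example: supportive (support + -ive)
Meaning = tending to


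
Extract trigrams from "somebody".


Word: "somebody" (length 8)
Number of trigrams = 8 - 3 + 1 = 6
  Position 0: "som"
  Position 1: "ome"
  Position 2: "meb"
  Position 3: "ebo"
  Position 4: "bod"
  Position 5: "ody"
Trigrams = "som", "ome", "meb", "ebo", "bod", "ody"


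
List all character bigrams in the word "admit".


Word: "admit" (length 5)
Number of bigrams = 5 - 2 + 1 = 4
  Position 0: "ad"
  Position 1: "dm"
  Position 2: "mi"
  Position 3: "it"
Bigrams = "ad", "dm", "mi", "it"


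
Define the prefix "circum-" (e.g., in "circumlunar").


Prefix: circum-
Example: circumlunar (circum- + lunar)
Meaning = around


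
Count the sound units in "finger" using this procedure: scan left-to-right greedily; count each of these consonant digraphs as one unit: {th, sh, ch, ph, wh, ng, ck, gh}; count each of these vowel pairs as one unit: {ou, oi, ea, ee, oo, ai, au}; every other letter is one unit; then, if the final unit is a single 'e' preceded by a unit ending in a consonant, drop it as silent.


Word: "finger" (6 letters)
Left-to-right scan:
  (1) 'f' (letter)
  (2) 'i' (letter)
  (3) 'ng' (digraph)
  (4) 'e' (letter)
  (5) 'r' (letter)
Units from scan: 5
Sound units = 5 units


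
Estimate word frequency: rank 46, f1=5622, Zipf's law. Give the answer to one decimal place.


Zipf's law: f(r) = f(1) / r
f(1) = 5622
f(46) = 5622 / 46
= 122.2 occurrences


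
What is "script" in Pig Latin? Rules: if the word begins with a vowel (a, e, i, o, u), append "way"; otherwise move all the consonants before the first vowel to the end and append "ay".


Word: "script"
Starts with consonant(s) → move to end, add 'ay'
Consonant cluster: "scr"
Pig Latin = "iptscray"


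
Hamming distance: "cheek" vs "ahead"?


Comparing character by character (same length = 5):
  Pos 0: 'c' vs 'a' !=
  Pos 1: 'h' vs 'h' =
  Pos 2: 'e' vs 'e' =
  Pos 3: 'e' vs 'a' !=
  Pos 4: 'k' vs 'd' !=
Hamming distance = 3


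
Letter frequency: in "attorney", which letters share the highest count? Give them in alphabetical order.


Word: "attorney"
Letter counts:
  'a': 1
  'e': 1
  'n': 1
  'o': 1
  'r': 1
  't': 2
  'y': 1
Maximum count = 2
Most frequent = 't' (2 times each)


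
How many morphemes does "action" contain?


Word: "action"
Morphemes: act / -ion
Each morpheme carries meaning
= 2 morphemes


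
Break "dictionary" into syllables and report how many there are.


Word: "dictionary"
Syllable breakdown: dic · tion · ar · y
Counting: 4 parts
= 4 syllables


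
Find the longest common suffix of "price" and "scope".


Word 1: "price"
Word 2: "scope"
Comparing from end:
  Pos -1: 'e' == 'e'
  Pos -2: 'c' != 'p' (stop)
LCS = "e" (length 1)


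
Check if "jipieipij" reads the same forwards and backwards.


Word: "jipieipij"
Reversed: "jipieipij"
Forward == Backward? jipieipij == jipieipij
Palindrome = Yes


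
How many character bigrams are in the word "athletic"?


Word: "athletic" (length 8)
Number of 2-grams = length - 2 + 1 = 8 - 2 + 1
= 7


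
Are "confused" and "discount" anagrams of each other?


Word 1: "confused" → sorted: cdefnosu
Word 2: "discount" → sorted: cdinostu
Same letters? cdefnosu != cdinostu
Anagram = No


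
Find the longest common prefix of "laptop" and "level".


Word 1: "laptop"
Word 2: "level"
Comparing from start:
  Pos 0: 'l' == 'l'
  Pos 1: 'a' != 'e' (stop)
LCP = "l" (length 1)


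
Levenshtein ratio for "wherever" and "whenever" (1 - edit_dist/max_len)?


Word 1: "wherever" (length 8)
Word 2: "whenever" (length 8)
One optimal edit sequence:
  1. keep 'w'
  2. keep 'h'
  3. keep 'e'
  4. substitute 'r' -> 'n'  (+1)
  5. keep 'e'
  6. keep 'v'
  7. keep 'e'
  8. keep 'r'
Edit distance = 1
Max length = max(8, 8) = 8
Similarity = 1 - 1/8
= 0.8750


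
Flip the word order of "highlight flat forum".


Original: "highlight flat forum"
Words (1..n): highlight | flat | forum
Reversed (n..1): forum | flat | highlight
Result = "forum flat highlight"


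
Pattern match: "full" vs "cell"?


Pattern of "full": [0, 1, 2, 2]
Pattern of "cell": [0, 1, 2, 2]
Patterns match
Same pattern = Yes


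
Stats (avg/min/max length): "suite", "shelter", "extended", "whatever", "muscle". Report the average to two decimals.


Lengths: "suite"=5, "shelter"=7, "extended"=8, "whatever"=8, "muscle"=6
Sum = 34, Count = 5
Average = 34/5 = 6.80
= avg=6.80, min=5, max=8


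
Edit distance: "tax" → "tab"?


Word 1: "tax" (length 3)
Word 2: "tab" (length 3)
One optimal edit sequence (insert/delete/substitute each cost 1):
  1. keep 't'
  2. keep 'a'
  3. substitute 'x' -> 'b'  (+1)
Total edit operations: 1
Edit distance = 1


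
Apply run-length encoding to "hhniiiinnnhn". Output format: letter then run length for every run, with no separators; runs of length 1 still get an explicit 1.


String: "hhniiiinnnhn"
Scanning for consecutive runs:
  'h' x 2
  'n' x 1
  'i' x 4
  'n' x 3
  'h' x 1
  'n' x 1
RLE = "h2n1i4n3h1n1"


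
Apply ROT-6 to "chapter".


Word: "chapter"
Shift: 6
Each letter → (letter + shift) mod 26:
  'c' (2) + 6 = 8 → 'i'
  'h' (7) + 6 = 13 → 'n'
  'a' (0) + 6 = 6 → 'g'
  'p' (15) + 6 = 21 → 'v'
  't' (19) + 6 = 25 → 'z'
  'e' (4) + 6 = 10 → 'k'
  'r' (17) + 6 = 23 → 'x'
Result = "ingvzkx"


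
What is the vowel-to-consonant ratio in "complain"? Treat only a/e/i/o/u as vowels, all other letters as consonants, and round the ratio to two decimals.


Word: "complain"
Vowels (a,e,i,o,u): 3
Consonants: 5
Ratio = 3/5
= 0.60


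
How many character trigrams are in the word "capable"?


Word: "capable" (length 7)
Number of 3-grams = length - 3 + 1 = 7 - 3 + 1
= 5


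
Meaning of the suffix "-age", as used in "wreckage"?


Suffix: -age
Example: wreckage = wreck + -age
Meaning = result / collection


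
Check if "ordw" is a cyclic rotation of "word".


Word: "word", Candidate: "ordw"
Method: check if candidate is substring of word+word
"wordword" contains "ordw"? Yes
Is rotation = Yes


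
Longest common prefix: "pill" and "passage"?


Word 1: "pill"
Word 2: "passage"
Comparing from start:
  Pos 0: 'p' == 'p'
  Pos 1: 'i' != 'a' (stop)
LCP = "p" (length 1)


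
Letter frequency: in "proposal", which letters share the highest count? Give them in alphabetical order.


Word: "proposal"
Letter counts:
  'a': 1
  'l': 1
  'o': 2
  'p': 2
  'r': 1
  's': 1
Maximum count = 2
Most frequent = 'o', 'p' (2 times each)


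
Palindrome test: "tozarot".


Word: "tozarot"
Reversed: "torazot"
Forward == Backward? tozarot != torazot
Palindrome = No


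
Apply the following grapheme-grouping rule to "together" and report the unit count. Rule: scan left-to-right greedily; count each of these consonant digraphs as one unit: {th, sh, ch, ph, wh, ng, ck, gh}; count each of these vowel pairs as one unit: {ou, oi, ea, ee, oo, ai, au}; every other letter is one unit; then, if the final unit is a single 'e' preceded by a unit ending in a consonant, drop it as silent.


Word: "together" (8 letters)
Left-to-right scan:
  (1) 't' (letter)
  (2) 'o' (letter)
  (3) 'g' (letter)
  (4) 'e' (letter)
  (5) 'th' (digraph)
  (6) 'e' (letter)
  (7) 'r' (letter)
Units from scan: 7
Sound units = 7 units


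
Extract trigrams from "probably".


Word: "probably" (length 8)
Number of trigrams = 8 - 3 + 1 = 6
  Position 0: "pro"
  Position 1: "rob"
  Position 2: "oba"
  Position 3: "bab"
  Position 4: "abl"
  Position 5: "bly"
Trigrams = "pro", "rob", "oba", "bab", "abl", "bly"


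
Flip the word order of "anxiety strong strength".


Original: "anxiety strong strength"
Words (1..n): anxiety | strong | strength
Reversed (n..1): strength | strong | anxiety
Result = "strength strong anxiety"


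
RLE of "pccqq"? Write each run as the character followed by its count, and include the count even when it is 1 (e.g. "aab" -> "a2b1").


String: "pccqq"
Scanning for consecutive runs:
  'p' x 1
  'c' x 2
  'q' x 2
RLE = "p1c2q2"


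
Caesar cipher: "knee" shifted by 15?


Word: "knee"
Shift: 15
Each letter → (letter + shift) mod 26:
  'k' (10) + 15 = 25 → 'z'
  'n' (13) + 15 = 2 → 'c'
  'e' (4) + 15 = 19 → 't'
  'e' (4) + 15 = 19 → 't'
Result = "zctt"


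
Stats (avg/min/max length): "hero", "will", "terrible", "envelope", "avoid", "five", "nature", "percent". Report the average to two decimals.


Lengths: "hero"=4, "will"=4, "terrible"=8, "envelope"=8, "avoid"=5, "five"=4, "nature"=6, "percent"=7
Sum = 46, Count = 8
Average = 46/8 = 5.75
= avg=5.75, min=4, max=8


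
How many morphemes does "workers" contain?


Word: "workers"
Morphemes: work | -er | -s
Each morpheme carries meaning
= 3 morphemes


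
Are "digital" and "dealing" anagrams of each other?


Word 1: "digital" → sorted: adgiilt
Word 2: "dealing" → sorted: adegiln
Same letters? adgiilt != adegiln
Anagram = No


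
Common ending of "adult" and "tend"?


Word 1: "adult"
Word 2: "tend"
Comparing from end:
  Pos -1: 't' != 'd' (stop)
LCS = "" (length 0)


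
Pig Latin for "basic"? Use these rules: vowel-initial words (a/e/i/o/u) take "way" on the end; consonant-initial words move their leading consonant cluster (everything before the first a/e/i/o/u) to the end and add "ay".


Word: "basic"
Starts with consonant(s) → move to end, add 'ay'
Consonant cluster: "b"
Pig Latin = "asicbay"


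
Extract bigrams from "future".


Word: "future" (length 6)
Number of bigrams = 6 - 2 + 1 = 5
  Position 0: "fu"
  Position 1: "ut"
  Position 2: "tu"
  Position 3: "ur"
  Position 4: "re"
Bigrams = "fu", "ut", "tu", "ur", "re"


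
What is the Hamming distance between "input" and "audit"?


Comparing character by character (same length = 5):
  Pos 0: 'i' vs 'a' !=
  Pos 1: 'n' vs 'u' !=
  Pos 2: 'p' vs 'd' !=
  Pos 3: 'u' vs 'i' !=
  Pos 4: 't' vs 't' =
Hamming distance = 4


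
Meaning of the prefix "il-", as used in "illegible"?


Prefix: il-
As in: illegible -> il- + legible
Meaning = not


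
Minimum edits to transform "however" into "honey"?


Word 1: "however" (length 7)
Word 2: "honey" (length 5)
One optimal edit sequence (insert/delete/substitute each cost 1):
  1. keep 'h'
  2. keep 'o'
  3. delete 'w'  (+1)
  4. delete 'e'  (+1)
  5. substitute 'v' -> 'n'  (+1)
  6. keep 'e'
  7. substitute 'r' -> 'y'  (+1)
Total edit operations: 4
Edit distance = 4


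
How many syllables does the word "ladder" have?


Word: "ladder"
Syllable breakdown: lad · der
Counting: 2 parts
= 2 syllables


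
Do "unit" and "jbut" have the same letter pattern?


Pattern of "unit": [0, 1, 2, 3]
Pattern of "jbut": [0, 1, 2, 3]
Patterns match
Same pattern = Yes


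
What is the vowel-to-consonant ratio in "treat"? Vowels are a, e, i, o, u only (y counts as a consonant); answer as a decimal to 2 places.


Word: "treat"
Vowels (a,e,i,o,u): 2
Consonants: 3
Ratio = 2/3
= 0.67


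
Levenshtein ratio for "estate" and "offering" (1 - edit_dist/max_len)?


Word 1: "estate" (length 6)
Word 2: "offering" (length 8)
One optimal edit sequence:
  1. insert 'o'  (+1)
  2. insert 'f'  (+1)
  3. substitute 'e' -> 'f'  (+1)
  4. substitute 's' -> 'e'  (+1)
  5. substitute 't' -> 'r'  (+1)
  6. substitute 'a' -> 'i'  (+1)
  7. substitute 't' -> 'n'  (+1)
  8. substitute 'e' -> 'g'  (+1)
Edit distance = 8
Max length = max(6, 8) = 8
Similarity = 1 - 8/8
= 0.0000


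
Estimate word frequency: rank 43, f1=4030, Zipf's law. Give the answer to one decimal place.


Zipf's law: f(r) = f(1) / r
f(1) = 4030
f(43) = 4030 / 43
= 93.7 occurrences


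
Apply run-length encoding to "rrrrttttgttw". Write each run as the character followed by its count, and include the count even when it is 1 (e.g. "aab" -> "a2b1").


String: "rrrrttttgttw"
Scanning for consecutive runs:
  'r' x 4
  't' x 4
  'g' x 1
  't' x 2
  'w' x 1
RLE = "r4t4g1t2w1"


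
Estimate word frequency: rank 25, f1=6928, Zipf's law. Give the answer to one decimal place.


Zipf's law: f(r) = f(1) / r
f(1) = 6928
f(25) = 6928 / 25
= 277.1 occurrences


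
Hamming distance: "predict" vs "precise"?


Comparing character by character (same length = 7):
  Pos 0: 'p' vs 'p' =
  Pos 1: 'r' vs 'r' =
  Pos 2: 'e' vs 'e' =
  Pos 3: 'd' vs 'c' !=
  Pos 4: 'i' vs 'i' =
  Pos 5: 'c' vs 's' !=
  Pos 6: 't' vs 'e' !=
Hamming distance = 3


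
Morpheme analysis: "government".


Word: "government"
Morphemes: govern / -ment
Each morpheme carries meaning
= 2 morphemes


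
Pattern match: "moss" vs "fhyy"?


Pattern of "moss": [0, 1, 2, 2]
Pattern of "fhyy": [0, 1, 2, 2]
Patterns match
Same pattern = Yes


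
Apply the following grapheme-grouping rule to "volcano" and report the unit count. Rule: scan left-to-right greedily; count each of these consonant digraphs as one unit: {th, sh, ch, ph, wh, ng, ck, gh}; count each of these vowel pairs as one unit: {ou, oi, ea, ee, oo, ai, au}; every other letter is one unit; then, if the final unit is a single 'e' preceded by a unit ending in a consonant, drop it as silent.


Word: "volcano" (7 letters)
Left-to-right scan:
  (1) 'v' (letter)
  (2) 'o' (letter)
  (3) 'l' (letter)
  (4) 'c' (letter)
  (5) 'a' (letter)
  (6) 'n' (letter)
  (7) 'o' (letter)
Units from scan: 7
Sound units = 7 units


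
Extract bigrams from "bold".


Word: "bold" (length 4)
Number of bigrams = 4 - 2 + 1 = 3
  Position 0: "bo"
  Position 1: "ol"
  Position 2: "ld"
Bigrams = "bo", "ol", "ld"


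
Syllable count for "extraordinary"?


Word: "extraordinary"
Syllable breakdown: ex / traor / di / nar / y
Counting: 5 parts
= 5 syllables


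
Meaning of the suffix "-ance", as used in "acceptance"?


Suffix: -ance
As in: acceptance -> accept + -ance
Meaning = state of


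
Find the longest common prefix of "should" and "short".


Word 1: "should"
Word 2: "short"
Comparing from start:
  Pos 0: 's' == 's'
  Pos 1: 'h' == 'h'
  Pos 2: 'o' == 'o'
  Pos 3: 'u' != 'r' (stop)
LCP = "sho" (length 3)


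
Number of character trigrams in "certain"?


Word: "certain" (length 7)
Number of 3-grams = length - 3 + 1 = 7 - 3 + 1
= 5


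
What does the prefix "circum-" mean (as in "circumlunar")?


Prefix: circum-
As in: circumlunar -> circum- + lunar
Meaning = around


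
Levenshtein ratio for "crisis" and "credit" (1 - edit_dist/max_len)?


Word 1: "crisis" (length 6)
Word 2: "credit" (length 6)
One optimal edit sequence:
  1. keep 'c'
  2. keep 'r'
  3. substitute 'i' -> 'e'  (+1)
  4. substitute 's' -> 'd'  (+1)
  5. keep 'i'
  6. substitute 's' -> 't'  (+1)
Edit distance = 3
Max length = max(6, 6) = 6
Similarity = 1 - 3/6
= 0.5000


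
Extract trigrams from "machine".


Word: "machine" (length 7)
Number of trigrams = 7 - 3 + 1 = 5
  Position 0: "mac"
  Position 1: "ach"
  Position 2: "chi"
  Position 3: "hin"
  Position 4: "ine"
Trigrams = "mac", "ach", "chi", "hin", "ine"


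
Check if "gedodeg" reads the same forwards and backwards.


Word: "gedodeg"
Reversed: "gedodeg"
Forward == Backward? gedodeg == gedodeg
Palindrome = Yes


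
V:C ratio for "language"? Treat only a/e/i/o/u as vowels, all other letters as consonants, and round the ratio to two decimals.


Word: "language"
Vowels (a,e,i,o,u): 4
Consonants: 4
Ratio = 4/4
= 1.00


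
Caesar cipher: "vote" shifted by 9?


Word: "vote"
Shift: 9
Each letter → (letter + shift) mod 26:
  'v' (21) + 9 = 4 → 'e'
  'o' (14) + 9 = 23 → 'x'
  't' (19) + 9 = 2 → 'c'
  'e' (4) + 9 = 13 → 'n'
Result = "excn"


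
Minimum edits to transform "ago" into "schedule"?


Word 1: "ago" (length 3)
Word 2: "schedule" (length 8)
One optimal edit sequence (insert/delete/substitute each cost 1):
  1. insert 's'  (+1)
  2. insert 'c'  (+1)
  3. insert 'h'  (+1)
  4. insert 'e'  (+1)
  5. insert 'd'  (+1)
  6. substitute 'a' -> 'u'  (+1)
  7. substitute 'g' -> 'l'  (+1)
  8. substitute 'o' -> 'e'  (+1)
Total edit operations: 8
Edit distance = 8


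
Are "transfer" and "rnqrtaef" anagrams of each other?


Word 1: "transfer" → sorted: aefnrrst
Word 2: "rnqrtaef" → sorted: aefnqrrt
Same letters? aefnrrst != aefnqrrt
Anagram = No


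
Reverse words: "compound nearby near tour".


Original: "compound nearby near tour"
Words (1..n): compound | nearby | near | tour
Reversed (n..1): tour | near | nearby | compound
Result = "tour near nearby compound"


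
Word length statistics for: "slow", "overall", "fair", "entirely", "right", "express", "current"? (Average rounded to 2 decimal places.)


Lengths: "slow"=4, "overall"=7, "fair"=4, "entirely"=8, "right"=5, "express"=7, "current"=7
Sum = 42, Count = 7
Average = 42/7 = 6.00
= avg=6.00, min=4, max=8


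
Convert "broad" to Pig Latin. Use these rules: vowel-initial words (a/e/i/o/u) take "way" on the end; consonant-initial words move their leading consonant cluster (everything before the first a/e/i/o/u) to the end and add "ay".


Word: "broad"
Starts with consonant(s) → move to end, add 'ay'
Consonant cluster: "br"
Pig Latin = "oadbray"


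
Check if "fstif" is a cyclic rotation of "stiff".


Word: "stiff", Candidate: "fstif"
Method: check if candidate is substring of word+word
"stiffstiff" contains "fstif"? Yes
Is rotation = Yes


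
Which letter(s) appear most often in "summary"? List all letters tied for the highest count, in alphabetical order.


Word: "summary"
Letter counts:
  'a': 1
  'm': 2
  'r': 1
  's': 1
  'u': 1
  'y': 1
Maximum count = 2
Most frequent = 'm' (2 times each)


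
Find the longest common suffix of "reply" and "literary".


Word 1: "reply"
Word 2: "literary"
Comparing from end:
  Pos -1: 'y' == 'y'
  Pos -2: 'l' != 'r' (stop)
LCS = "y" (length 1)


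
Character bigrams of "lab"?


Word: "lab" (length 3)
Number of bigrams = 3 - 2 + 1 = 2
  Position 0: "la"
  Position 1: "ab"
Bigrams = "la", "ab"


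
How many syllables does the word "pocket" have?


Word: "pocket"
Syllable breakdown: pock | et
Counting: 2 parts
= 2 syllables


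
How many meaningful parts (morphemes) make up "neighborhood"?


Word: "neighborhood"
Morphemes: neighbor + -hood
Each morpheme carries meaning
= 2 morphemes


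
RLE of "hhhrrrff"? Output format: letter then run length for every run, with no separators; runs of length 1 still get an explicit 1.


String: "hhhrrrff"
Scanning for consecutive runs:
  'h' x 3
  'r' x 3
  'f' x 2
RLE = "h3r3f2"


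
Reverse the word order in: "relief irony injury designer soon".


Original: "relief irony injury designer soon"
Words (1..n): relief | irony | injury | designer | soon
Reversed (n..1): soon | designer | injury | irony | relief
Result = "soon designer injury irony relief"


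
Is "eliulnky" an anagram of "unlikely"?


Word 1: "unlikely" → sorted: eikllnuy
Word 2: "eliulnky" → sorted: eikllnuy
Same letters? eikllnuy == eikllnuy
Anagram = Yes


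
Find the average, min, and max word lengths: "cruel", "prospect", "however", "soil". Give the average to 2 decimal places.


Lengths: "cruel"=5, "prospect"=8, "however"=7, "soil"=4
Sum = 24, Count = 4
Average = 24/4 = 6.00
= avg=6.00, min=4, max=8


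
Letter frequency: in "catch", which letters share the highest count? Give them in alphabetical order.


Word: "catch"
Letter counts:
  'a': 1
  'c': 2
  'h': 1
  't': 1
Maximum count = 2
Most frequent = 'c' (2 times each)


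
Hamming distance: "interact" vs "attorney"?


Comparing character by character (same length = 8):
  Pos 0: 'i' vs 'a' !=
  Pos 1: 'n' vs 't' !=
  Pos 2: 't' vs 't' =
  Pos 3: 'e' vs 'o' !=
  Pos 4: 'r' vs 'r' =
  Pos 5: 'a' vs 'n' !=
  Pos 6: 'c' vs 'e' !=
  Pos 7: 't' vs 'y' !=
Hamming distance = 6


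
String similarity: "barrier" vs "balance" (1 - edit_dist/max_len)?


Word 1: "barrier" (length 7)
Word 2: "balance" (length 7)
One optimal edit sequence:
  1. keep 'b'
  2. keep 'a'
  3. substitute 'r' -> 'l'  (+1)
  4. substitute 'r' -> 'a'  (+1)
  5. substitute 'i' -> 'n'  (+1)
  6. substitute 'e' -> 'c'  (+1)
  7. substitute 'r' -> 'e'  (+1)
Edit distance = 5
Max length = max(7, 7) = 7
Similarity = 1 - 5/7
= 0.2857


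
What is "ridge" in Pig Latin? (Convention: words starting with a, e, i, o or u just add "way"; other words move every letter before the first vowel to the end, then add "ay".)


Word: "ridge"
Starts with consonant(s) → move to end, add 'ay'
Consonant cluster: "r"
Pig Latin = "idgeray"


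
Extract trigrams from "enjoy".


Word: "enjoy" (length 5)
Number of trigrams = 5 - 3 + 1 = 3
  Position 0: "enj"
  Position 1: "njo"
  Position 2: "joy"
Trigrams = "enj", "njo", "joy"


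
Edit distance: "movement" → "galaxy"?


Word 1: "movement" (length 8)
Word 2: "galaxy" (length 6)
One optimal edit sequence (insert/delete/substitute each cost 1):
  1. delete 'm'  (+1)
  2. delete 'o'  (+1)
  3. substitute 'v' -> 'g'  (+1)
  4. substitute 'e' -> 'a'  (+1)
  5. substitute 'm' -> 'l'  (+1)
  6. substitute 'e' -> 'a'  (+1)
  7. substitute 'n' -> 'x'  (+1)
  8. substitute 't' -> 'y'  (+1)
Total edit operations: 8
Edit distance = 8


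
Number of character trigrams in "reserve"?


Word: "reserve" (length 7)
Number of 3-grams = length - 3 + 1 = 7 - 3 + 1
= 5


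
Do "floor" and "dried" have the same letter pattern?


Pattern of "floor": [0, 1, 2, 2, 3]
Pattern of "dried": [0, 1, 2, 3, 0]
Patterns do not match
Same pattern = No


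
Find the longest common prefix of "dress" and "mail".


Word 1: "dress"
Word 2: "mail"
Comparing from start:
  Pos 0: 'd' != 'm' (stop)
LCP = "" (length 0)


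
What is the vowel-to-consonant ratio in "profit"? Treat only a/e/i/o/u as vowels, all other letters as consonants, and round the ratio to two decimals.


Word: "profit"
Vowels (a,e,i,o,u): 2
Consonants: 4
Ratio = 2/4
= 0.50


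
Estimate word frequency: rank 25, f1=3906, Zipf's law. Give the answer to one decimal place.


Zipf's law: f(r) = f(1) / r
f(1) = 3906
f(25) = 3906 / 25
= 156.2 occurrences


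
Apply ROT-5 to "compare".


Word: "compare"
Shift: 5
Each letter → (letter + shift) mod 26:
  'c' (2) + 5 = 7 → 'h'
  'o' (14) + 5 = 19 → 't'
  'm' (12) + 5 = 17 → 'r'
  'p' (15) + 5 = 20 → 'u'
  'a' (0) + 5 = 5 → 'f'
  'r' (17) + 5 = 22 → 'w'
  'e' (4) + 5 = 9 → 'j'
Result = "htrufwj"


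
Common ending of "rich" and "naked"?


Word 1: "rich"
Word 2: "naked"
Comparing from end:
  Pos -1: 'h' != 'd' (stop)
LCS = "" (length 0)


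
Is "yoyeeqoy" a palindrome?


Word: "yoyeeqoy"
Reversed: "yoqeeyoy"
Forward == Backward? yoyeeqoy != yoqeeyoy
Palindrome = No


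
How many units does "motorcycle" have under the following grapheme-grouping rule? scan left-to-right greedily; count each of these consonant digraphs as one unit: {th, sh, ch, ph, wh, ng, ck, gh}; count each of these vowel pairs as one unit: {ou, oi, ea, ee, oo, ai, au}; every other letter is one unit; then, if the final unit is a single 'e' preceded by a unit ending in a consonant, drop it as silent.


Word: "motorcycle" (10 letters)
Left-to-right scan:
  (1) 'm' (letter)
  (2) 'o' (letter)
  (3) 't' (letter)
  (4) 'o' (letter)
  (5) 'r' (letter)
  (6) 'c' (letter)
  (7) 'y' (letter)
  (8) 'c' (letter)
  (9) 'l' (letter)
  (10) 'e' (letter)
Units from scan: 10
Final unit is 'e' after a consonant -> drop as silent (-1)
Sound units = 9 units


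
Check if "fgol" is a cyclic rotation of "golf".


Word: "golf", Candidate: "fgol"
Method: check if candidate is substring of word+word
"golfgolf" contains "fgol"? Yes
Is rotation = Yes


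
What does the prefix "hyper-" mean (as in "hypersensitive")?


Prefix: hyper-
Example: hypersensitive (hyper- + sensitive)
Meaning = over / excessive


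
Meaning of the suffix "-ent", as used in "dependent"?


Suffix: -ent
As in: dependent -> depend + -ent
Meaning = one who / that which


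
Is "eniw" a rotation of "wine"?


Word: "wine", Candidate: "eniw"
Method: check if candidate is substring of word+word
"winewine" contains "eniw"? No
Is rotation = No


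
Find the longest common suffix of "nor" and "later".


Word 1: "nor"
Word 2: "later"
Comparing from end:
  Pos -1: 'r' == 'r'
  Pos -2: 'o' != 'e' (stop)
LCS = "r" (length 1)


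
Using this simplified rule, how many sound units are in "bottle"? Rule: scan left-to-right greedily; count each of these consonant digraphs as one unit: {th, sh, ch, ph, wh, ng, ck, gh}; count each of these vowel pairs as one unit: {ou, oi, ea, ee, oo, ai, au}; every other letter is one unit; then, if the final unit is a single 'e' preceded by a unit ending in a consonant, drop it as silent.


Word: "bottle" (6 letters)
Left-to-right scan:
  (1) 'b' (letter)
  (2) 'o' (letter)
  (3) 't' (letter)
  (4) 't' (letter)
  (5) 'l' (letter)
  (6) 'e' (letter)
Units from scan: 6
Final unit is 'e' after a consonant -> drop as silent (-1)
Sound units = 5 units


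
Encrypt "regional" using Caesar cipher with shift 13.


Word: "regional"
Shift: 13
Each letter → (letter + shift) mod 26:
  'r' (17) + 13 = 4 → 'e'
  'e' (4) + 13 = 17 → 'r'
  'g' (6) + 13 = 19 → 't'
  'i' (8) + 13 = 21 → 'v'
  'o' (14) + 13 = 1 → 'b'
  'n' (13) + 13 = 0 → 'a'
  'a' (0) + 13 = 13 → 'n'
  'l' (11) + 13 = 24 → 'y'
Result = "ertvbany"


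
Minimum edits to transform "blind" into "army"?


Word 1: "blind" (length 5)
Word 2: "army" (length 4)
One optimal edit sequence (insert/delete/substitute each cost 1):
  1. delete 'b'  (+1)
  2. substitute 'l' -> 'a'  (+1)
  3. substitute 'i' -> 'r'  (+1)
  4. substitute 'n' -> 'm'  (+1)
  5. substitute 'd' -> 'y'  (+1)
Total edit operations: 5
Edit distance = 5


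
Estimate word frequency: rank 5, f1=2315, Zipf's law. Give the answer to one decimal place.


Zipf's law: f(r) = f(1) / r
f(1) = 2315
f(5) = 2315 / 5
= 463.0 occurrences


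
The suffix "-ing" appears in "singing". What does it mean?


Suffix: -ing
As in: singing -> sing + -ing
Meaning = present participle


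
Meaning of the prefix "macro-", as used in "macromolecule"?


Prefix: macro-
Example: macromolecule = macro- + molecule
Meaning = large


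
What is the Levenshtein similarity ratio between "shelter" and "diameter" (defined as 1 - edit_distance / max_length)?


Word 1: "shelter" (length 7)
Word 2: "diameter" (length 8)
One optimal edit sequence:
  1. insert 'd'  (+1)
  2. substitute 's' -> 'i'  (+1)
  3. substitute 'h' -> 'a'  (+1)
  4. substitute 'e' -> 'm'  (+1)
  5. substitute 'l' -> 'e'  (+1)
  6. keep 't'
  7. keep 'e'
  8. keep 'r'
Edit distance = 5
Max length = max(7, 8) = 8
Similarity = 1 - 5/8
= 0.3750


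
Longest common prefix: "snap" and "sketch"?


Word 1: "snap"
Word 2: "sketch"
Comparing from start:
  Pos 0: 's' == 's'
  Pos 1: 'n' != 'k' (stop)
LCP = "s" (length 1)


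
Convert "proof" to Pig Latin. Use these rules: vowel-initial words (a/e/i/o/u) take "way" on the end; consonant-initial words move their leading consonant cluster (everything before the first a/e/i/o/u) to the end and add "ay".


Word: "proof"
Starts with consonant(s) → move to end, add 'ay'
Consonant cluster: "pr"
Pig Latin = "oofpray"


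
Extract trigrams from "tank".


Word: "tank" (length 4)
Number of trigrams = 4 - 3 + 1 = 2
  Position 0: "tan"
  Position 1: "ank"
Trigrams = "tan", "ank"


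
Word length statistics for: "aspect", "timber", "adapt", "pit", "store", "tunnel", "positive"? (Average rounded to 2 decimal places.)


Lengths: "aspect"=6, "timber"=6, "adapt"=5, "pit"=3, "store"=5, "tunnel"=6, "positive"=8
Sum = 39, Count = 7
Average = 39/7 = 5.57
= avg=5.57, min=3, max=8


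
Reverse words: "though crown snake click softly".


Original: "though crown snake click softly"
Words (1..n): though | crown | snake | click | softly
Reversed (n..1): softly | click | snake | crown | though
Result = "softly click snake crown though"


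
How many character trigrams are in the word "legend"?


Word: "legend" (length 6)
Number of 3-grams = length - 3 + 1 = 6 - 3 + 1
= 4


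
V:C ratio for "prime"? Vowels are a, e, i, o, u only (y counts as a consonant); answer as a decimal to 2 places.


Word: "prime"
Vowels (a,e,i,o,u): 2
Consonants: 3
Ratio = 2/3
= 0.67


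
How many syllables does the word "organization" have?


Word: "organization"
Syllable breakdown: or | gan | i | za | tion
Counting: 5 parts
= 5 syllables


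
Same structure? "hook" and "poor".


Pattern of "hook": [0, 1, 1, 2]
Pattern of "poor": [0, 1, 1, 2]
Patterns match
Same pattern = Yes


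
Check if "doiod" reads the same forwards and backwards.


Word: "doiod"
Reversed: "doiod"
Forward == Backward? doiod == doiod
Palindrome = Yes


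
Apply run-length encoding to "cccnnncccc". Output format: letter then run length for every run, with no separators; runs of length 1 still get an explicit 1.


String: "cccnnncccc"
Scanning for consecutive runs:
  'c' x 3
  'n' x 3
  'c' x 4
RLE = "c3n3c4"


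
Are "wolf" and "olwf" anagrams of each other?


Word 1: "wolf" → sorted: flow
Word 2: "olwf" → sorted: flow
Same letters? flow == flow
Anagram = Yes


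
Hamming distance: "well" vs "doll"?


Comparing character by character (same length = 4):
  Pos 0: 'w' vs 'd' !=
  Pos 1: 'e' vs 'o' !=
  Pos 2: 'l' vs 'l' =
  Pos 3: 'l' vs 'l' =
Hamming distance = 2


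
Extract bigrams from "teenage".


Word: "teenage" (length 7)
Number of bigrams = 7 - 2 + 1 = 6
  Position 0: "te"
  Position 1: "ee"
  Position 2: "en"
  Position 3: "na"
  Position 4: "ag"
  Position 5: "ge"
Bigrams = "te", "ee", "en", "na", "ag", "ge"


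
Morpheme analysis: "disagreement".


Word: "disagreement"
Morphemes: dis- / agree / -ment
Each morpheme carries meaning
= 3 morphemes


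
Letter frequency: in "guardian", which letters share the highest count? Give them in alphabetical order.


Word: "guardian"
Letter counts:
  'a': 2
  'd': 1
  'g': 1
  'i': 1
  'n': 1
  'r': 1
  'u': 1
Maximum count = 2
Most frequent = 'a' (2 times each)


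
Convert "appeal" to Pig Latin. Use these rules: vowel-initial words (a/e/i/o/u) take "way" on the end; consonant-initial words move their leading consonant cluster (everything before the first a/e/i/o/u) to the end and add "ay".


Word: "appeal"
Starts with vowel → add 'way'
Pig Latin = "appealway"


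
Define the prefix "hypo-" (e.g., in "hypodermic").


Prefix: hypo-
Example: hypodermic = hypo- + dermic
Meaning = under / below normal
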